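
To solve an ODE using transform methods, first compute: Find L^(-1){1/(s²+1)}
L^(-1){w/(s² + w²)} = sin(wt)
Here w = 1

Answer: sin(t)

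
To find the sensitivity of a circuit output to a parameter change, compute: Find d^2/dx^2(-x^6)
Apply power rule 2 times:
d^1: -6x^5
d^2: -30x^4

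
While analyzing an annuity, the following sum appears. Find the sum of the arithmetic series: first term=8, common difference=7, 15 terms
Last term: a_n = 8 + (15 - 1)·7 = 106
Sum = n(a_1 + a_n)/2 = 15(8 + 106)/2 = 855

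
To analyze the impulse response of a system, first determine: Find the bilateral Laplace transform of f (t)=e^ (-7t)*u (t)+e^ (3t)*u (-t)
For e^(-7t)*u(t): L=1/(s + 7), Re(s) > -7
For e^(3t)*u(-t): L=-1/(s-3), Re(s) < 3
Combined: F(s)=1/(s + 7) - 1/(s-3), -7 < Re(s) < 3

Answer: 1/(s + 7) - 1/(s-3), ROC: -7 < Re(s) < 3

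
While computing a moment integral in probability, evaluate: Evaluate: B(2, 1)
B(x,y)=Γ(x)Γ(y)/Γ(x + y)=(x-1)!(y-1)!/(x + y-1)!
B(2,1)=1!·0!/2!=1/2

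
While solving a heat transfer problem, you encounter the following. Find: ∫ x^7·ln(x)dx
By parts: u = ln(x), dv = x^7 dx
du = 1/x dx, v = x^8/8
= x^8·ln(x)/8 - ∫ x^7/8 dx
= x^8·ln(x)/8 - x^8/64 + C

Answer: x^8(ln(x)/8 - 1/64) + C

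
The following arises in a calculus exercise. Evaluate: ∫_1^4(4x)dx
Step 1: Find antiderivative F(x) = 2x^2
Step 2: F(4) - F(1) = 32 - (2) = 30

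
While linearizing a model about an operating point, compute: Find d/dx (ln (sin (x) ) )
Chain rule: d/dx[ln(u)]=u'/u where u=sin(x)
u'=cos(x)

Answer: (cos(x))/(sin(x))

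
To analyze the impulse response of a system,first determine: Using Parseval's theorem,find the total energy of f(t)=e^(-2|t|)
Parseval's theorem: E = integral |f(t)|^2 dt = (1/2pi) integral |F(omega)|^2 domega
E = integral_{-inf}^{inf} e^(-4|t|) dt = 2 * integral_0^inf e^(-4t) dt = 2/(2 * 2) = 1/2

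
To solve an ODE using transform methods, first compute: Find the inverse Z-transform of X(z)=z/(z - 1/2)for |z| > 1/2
Standard pair: z/(z-a) <-> a^n*u[n] for causal signals
With a=1/2: x[n]=(1/2)^n*u[n]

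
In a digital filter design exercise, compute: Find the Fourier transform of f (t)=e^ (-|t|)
Using the standard pair: F{e^(-a|t|)}=2a/(a^2+omega^2)
With a=1: F(omega)=2/(1+omega^2)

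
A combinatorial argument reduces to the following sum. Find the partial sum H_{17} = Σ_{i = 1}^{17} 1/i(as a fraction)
H_17=1 + 1/2 + 1/3 + ... + 1/17
=42142223/12252240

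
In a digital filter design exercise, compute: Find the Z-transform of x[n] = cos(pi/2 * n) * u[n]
Z{cos(w0*n)*u[n]} = z(z - cos(w0))/(z^2-2z*cos(w0)+1)
With w0 = pi/2: X(z) = z(z - cos(pi/2))/(z^2-2z*cos(pi/2)+1)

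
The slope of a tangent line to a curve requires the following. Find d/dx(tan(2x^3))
Chain rule: d/dx[tan(u)]=sec²(u)·u' where u=2x^3
u'=6x^2

Answer: 6x^2·sec²(2x^3)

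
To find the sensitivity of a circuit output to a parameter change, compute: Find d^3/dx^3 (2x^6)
Apply power rule 3 times:
d^1: 12x^5
d^2: 60x^4
d^3: 240x^3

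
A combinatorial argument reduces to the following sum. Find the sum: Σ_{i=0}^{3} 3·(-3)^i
Geometric series: S = a(1 - r^n)/(1 - r)
a = 3, r = -3, n = 4
S = 3(1-81)/4 = -60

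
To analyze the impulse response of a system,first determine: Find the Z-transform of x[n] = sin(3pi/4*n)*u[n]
Z{sin(w0*n)*u[n]} = z*sin(w0)/(z^2 - 2z*cos(w0) + 1)
With w0 = 3pi/4: X(z) = z*sin(3pi/4)/(z^2 - 2z*cos(3pi/4) + 1)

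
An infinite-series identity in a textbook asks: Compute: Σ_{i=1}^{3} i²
Using formula: Σ i^2 = n(n + 1)(2n + 1)/6 = 3·4·7/6 = 14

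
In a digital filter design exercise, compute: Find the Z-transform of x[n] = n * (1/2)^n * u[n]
Using the property Z{n*a^n*u[n]} = az/(z-a)^2
With a = 1/2: X(z) = (1/2)z/(z - 1/2)^2, |z| > 1/2

Answer: (1/2)z/(z - 1/2)^2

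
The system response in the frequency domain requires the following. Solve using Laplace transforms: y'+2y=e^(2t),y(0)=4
Take L: sY - 4 + 2Y = 1/(s-2)
Y(s + 2) = 1/(s-2) + 4
Y = 1/((s-2)(s + 2)) + 4/(s + 2)
Partial fractions: 1/((s-2)(s + 2)) = (1/4)/(s-2) - (1/4)/(s + 2)
So Y = (1/4)/(s-2) + (15/4)/(s + 2)
Inverse Laplace transform (L^(-1){1/(s-2)} = e^(2t), L^(-1){1/(s + 2)} = e^(-2t)):

Answer: y(t) = (1/4)·e^(2t) + (15/4)·e^(-2t)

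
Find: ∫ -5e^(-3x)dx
Since d/dx[e^(-3x)] = -3e^(-3x), we get 5/3 e^(-3x) + C

Answer: (5/3)e^(-3x) + C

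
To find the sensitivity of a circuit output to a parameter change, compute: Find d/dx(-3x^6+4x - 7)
Power rule: d/dx(ax^n)=n·a·x^(n-1)
Term by term: -18·x^5+4

Answer: -18x^5+4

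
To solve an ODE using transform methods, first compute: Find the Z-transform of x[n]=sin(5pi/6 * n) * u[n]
Z{sin(w0 * n) * u[n]} = z * sin(w0)/(z^2-2z * cos(w0)+1)
With w0 = 5pi/6: X(z) = z * sin(5pi/6)/(z^2-2z * cos(5pi/6)+1)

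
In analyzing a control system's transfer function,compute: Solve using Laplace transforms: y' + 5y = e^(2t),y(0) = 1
Take L: sY - 1+5Y = 1/(s-2)
Y(s+5) = 1/(s-2)+1
Y = 1/((s-2)(s+5))+1/(s+5)
Partial fractions: 1/((s-2)(s+5)) = (1/7)/(s-2) - (1/7)/(s+5)
So Y = (1/7)/(s-2)+(6/7)/(s+5)
Inverse Laplace transform (L^(-1){1/(s-2)} = e^(2t), L^(-1){1/(s+5)} = e^(-5t)):

Answer: y(t) = (1/7)·e^(2t)+(6/7)·e^(-5t)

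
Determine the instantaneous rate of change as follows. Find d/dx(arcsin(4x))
d/dx[arcsin(u)] = u'/√(1-u²), u = 4x, u' = 4

Answer: 4/√(1-16x²)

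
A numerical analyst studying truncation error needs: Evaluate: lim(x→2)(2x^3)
Polynomial is continuous, so substitute x = 2:
2·2^3 = 16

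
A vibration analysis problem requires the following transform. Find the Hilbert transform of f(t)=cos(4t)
The Hilbert transform shifts each frequency component by -pi/2.
H{cos(wt)}=sin(wt)
With w=4: H{cos(4t)}=sin(4t)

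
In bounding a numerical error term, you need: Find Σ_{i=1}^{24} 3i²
= 3·n(n + 1)(2n + 1)/6 = 3·24·25·49/6 = 14700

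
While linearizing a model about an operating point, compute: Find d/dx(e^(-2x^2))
Chain rule: d/dx[e^u]=e^u · u' where u=-2x^2
u'=-4x

Answer: -4x·e^(-2x^2)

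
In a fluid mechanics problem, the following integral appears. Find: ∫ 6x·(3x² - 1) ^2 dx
Let u = 3x² - 1, du = 6x dx
∫ u^2 du = u^3/3 + C

Answer: (3x² - 1)^3/3 + C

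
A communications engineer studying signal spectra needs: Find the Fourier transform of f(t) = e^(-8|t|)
Using the standard pair: F{e^(-a|t|)} = 2a/(a^2 + omega^2)
With a = 8: F(omega) = 16/(64 + omega^2)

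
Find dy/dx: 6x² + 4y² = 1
Differentiate: 12x + 8y·(dy/dx)=0
dy/dx=-12x/(8y)=-(3/2)·(x/y)

Answer: dy/dx=-(3/2)·(x/y)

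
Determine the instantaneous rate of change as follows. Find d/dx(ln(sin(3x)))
Chain rule: d/dx[ln(u)]=u'/u where u=sin(3x)
u'=3cos(3x)

Answer: (3cos(3x))/(sin(3x))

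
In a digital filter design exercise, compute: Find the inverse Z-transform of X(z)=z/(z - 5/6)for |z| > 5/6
Standard pair: z/(z-a) <-> a^n * u[n] for causal signals
With a = 5/6: x[n] = (5/6)^n * u[n]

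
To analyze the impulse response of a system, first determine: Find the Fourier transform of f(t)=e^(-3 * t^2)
The Fourier transform of a Gaussian e^(-a * t^2) is sqrt(pi/a) * e^(-omega^2/(4a)).
With a=3: F(omega)=sqrt(pi/3) * e^(-omega^2/12)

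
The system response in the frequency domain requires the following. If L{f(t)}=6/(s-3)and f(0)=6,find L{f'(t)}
L{f'(t)}=s·F(s) - f(0)=6s/(s-3)-6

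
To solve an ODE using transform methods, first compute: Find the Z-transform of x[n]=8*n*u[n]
Z{n * u[n]} = z/(z-1)^2
By linearity: Z{8 * n * u[n]} = 8z/(z-1)^2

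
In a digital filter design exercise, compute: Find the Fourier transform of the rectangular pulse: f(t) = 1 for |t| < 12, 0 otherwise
F(omega) = integral from -12 to 12 of e^(-j * omega * t) dt
= 2 * sin(12 * omega)/omega = 24 * sinc(12 * omega/pi)

Answer: 2 * sin(12 * omega)/omega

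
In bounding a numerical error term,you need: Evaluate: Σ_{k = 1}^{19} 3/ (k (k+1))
Partial fractions: 3/(k(k+1)) = 3/k - 3/(k+1)
Telescoping sum: 3(1-1/20) = 3·19/20

Answer: 57/20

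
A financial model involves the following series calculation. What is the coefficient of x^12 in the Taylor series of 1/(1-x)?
1/(1-x) = Σ x^n for |x|<1
All coefficients are 1

Answer: 1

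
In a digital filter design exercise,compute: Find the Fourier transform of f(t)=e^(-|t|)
Using the standard pair: F{e^(-a|t|)} = 2a/(a^2 + omega^2)
With a = 1: F(omega) = 2/(1 + omega^2)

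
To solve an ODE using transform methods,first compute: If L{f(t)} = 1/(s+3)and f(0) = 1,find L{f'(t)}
L{f'(t)} = s·F(s) - f(0) = s/(s + 3) - 1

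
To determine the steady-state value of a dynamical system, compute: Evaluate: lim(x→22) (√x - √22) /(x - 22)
Multiply by conjugate (√x + √22)/(√x + √22):
= (x - 22)/((x - 22)(√x + √22)) = 1/(√x + √22)
As x → 22: 1/(2√22)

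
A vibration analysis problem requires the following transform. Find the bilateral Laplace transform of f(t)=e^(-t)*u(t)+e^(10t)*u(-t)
For e^(-t) * u(t): L = 1/(s+1), Re(s) > -1
For e^(10t) * u(-t): L = -1/(s-10), Re(s) < 10
Combined: F(s) = 1/(s+1)-1/(s-10), -1 < Re(s) < 10

Answer: 1/(s+1)-1/(s-10), ROC: -1 < Re(s) < 10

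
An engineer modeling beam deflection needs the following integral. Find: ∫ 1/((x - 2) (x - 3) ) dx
Partial fractions: 1/((x-2)(x-3))=A/(x-2) + B/(x-3)
A=-1, B=1
∫ [-1· 1/(x-2) + 1· 1/(x-3)] dx
=(1)[ln|x-3| - ln|x-2|] + C

Answer: ln|(x-3)/(x-2)| + C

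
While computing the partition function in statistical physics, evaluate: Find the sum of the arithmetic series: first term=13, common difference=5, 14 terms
Last term: a_n=13 + (14 - 1)·5=78
Sum=n(a_1 + a_n)/2=14(13 + 78)/2=637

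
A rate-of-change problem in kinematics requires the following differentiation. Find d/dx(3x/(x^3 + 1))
Quotient rule: (f/g)' = (f'g - fg')/g²
f = 3x, f' = 3
g = x^3 + 1, g' = 3x^2

Answer: (3·(x^3 + 1) - 9x^3)/(x^3 + 1)²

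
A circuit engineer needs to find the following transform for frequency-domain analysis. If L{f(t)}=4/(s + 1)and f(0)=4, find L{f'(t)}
L{f'(t)} = s·F(s) - f(0) = 4s/(s + 1) - 4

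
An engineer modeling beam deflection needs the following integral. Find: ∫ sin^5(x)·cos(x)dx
Let u=sin(x), du=cos(x) dx
∫ u^5 du=u^6/6 + C

Answer: sin^6(x)/6 + C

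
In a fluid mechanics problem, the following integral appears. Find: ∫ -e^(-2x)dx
Since d/dx[e^(-2x)] = -2e^(-2x), we get 1/2 e^(-2x)+C

Answer: (1/2)e^(-2x)+C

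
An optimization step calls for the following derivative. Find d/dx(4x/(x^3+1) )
Quotient rule: (f/g)' = (f'g - fg')/g²
f = 4x, f' = 4
g = x^3 + 1, g' = 3x^2

Answer: (4·(x^3 + 1) - 12x^3)/(x^3 + 1)²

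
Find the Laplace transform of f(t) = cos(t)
L{cos(wt)}=s/(s²+w²)
L{cos(t)}=s/(s²+1)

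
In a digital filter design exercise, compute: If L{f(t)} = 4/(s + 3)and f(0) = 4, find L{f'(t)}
L{f'(t)}=s·F(s) - f(0)=4s/(s + 3) - 4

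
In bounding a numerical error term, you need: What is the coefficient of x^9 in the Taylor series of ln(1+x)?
ln(1 + x) = Σ (-1)^(n + 1) x^n/n
Coefficient of x^9 = (-1)^10/9 = 1/9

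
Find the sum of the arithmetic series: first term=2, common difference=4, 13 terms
Last term: a_n = 2 + (13 - 1)·4 = 50
Sum = n(a_1 + a_n)/2 = 13(2 + 50)/2 = 338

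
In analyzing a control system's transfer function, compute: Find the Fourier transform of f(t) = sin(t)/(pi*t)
sin(W * t)/(pi * t) = (W/pi) * sinc(W * t/pi) is the impulse response of the ideal low-pass filter with cutoff W (here W = 1).
Its Fourier transform is a rectangular function:
F(omega) = 1 for |omega| < 1, 0 otherwise

Answer: rect(omega/2) [i.e., 1 for |omega| < 1, 0 otherwise]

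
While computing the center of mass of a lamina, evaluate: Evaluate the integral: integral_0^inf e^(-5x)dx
integral_0^inf e^(-5x) dx = [-1/5*e^(-5x)]_0^inf
= 0 - (-1/5) = 1/5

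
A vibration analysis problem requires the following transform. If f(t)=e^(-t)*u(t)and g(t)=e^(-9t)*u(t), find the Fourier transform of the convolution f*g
By the convolution theorem: F{f * g}=F(omega) * G(omega)
F(omega)=1/(1 + j * omega), G(omega)=1/(9 + j * omega)
F{f * g}=1/((1 + j * omega)(9 + j * omega))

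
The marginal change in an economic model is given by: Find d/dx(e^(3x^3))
Chain rule: d/dx[e^u] = e^u · u' where u = 3x^3
u' = 9x^2

Answer: 9x^2·e^(3x^3)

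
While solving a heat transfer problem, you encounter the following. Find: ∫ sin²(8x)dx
Using identity sin²(u)=(1 - cos(2u))/2:
∫ (1 - cos(16x))/2 dx=x/2 - sin(16x)/32 + C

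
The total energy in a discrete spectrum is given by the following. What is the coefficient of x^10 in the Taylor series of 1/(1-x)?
1/(1-x) = Σ x^n for |x|<1
All coefficients are 1

Answer: 1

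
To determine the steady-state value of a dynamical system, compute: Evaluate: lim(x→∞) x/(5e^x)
Apply L'Hôpital 1 times (∞/∞ each time):
Eventually get 1!/(5e^x) → 0

Answer: 0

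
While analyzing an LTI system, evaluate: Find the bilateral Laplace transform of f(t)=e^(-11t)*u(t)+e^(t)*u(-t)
For e^(-11t) * u(t): L = 1/(s+11), Re(s) > -11
For e^(t) * u(-t): L = -1/(s-1), Re(s) < 1
Combined: F(s) = 1/(s+11)-1/(s-1), -11 < Re(s) < 1

Answer: 1/(s+11)-1/(s-1), ROC: -11 < Re(s) < 1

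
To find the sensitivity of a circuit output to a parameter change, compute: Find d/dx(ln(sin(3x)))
Chain rule: d/dx[ln(u)]=u'/u where u=sin(3x)
u'=3cos(3x)

Answer: (3cos(3x))/(sin(3x))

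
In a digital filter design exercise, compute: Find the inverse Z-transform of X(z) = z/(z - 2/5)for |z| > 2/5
Standard pair: z/(z-a) <-> a^n * u[n] for causal signals
With a = 2/5: x[n] = (2/5)^n * u[n]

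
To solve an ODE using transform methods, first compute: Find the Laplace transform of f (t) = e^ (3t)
L{e^(at)}=1/(s-a)
L{e^(3t)}=1/(s-3)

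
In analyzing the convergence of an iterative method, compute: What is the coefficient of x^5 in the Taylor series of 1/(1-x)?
1/(1-x)=Σ x^n for |x|<1
All coefficients are 1

Answer: 1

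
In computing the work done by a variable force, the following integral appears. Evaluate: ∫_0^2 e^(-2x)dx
Antiderivative: (1/(-2))e^(-2x)
Evaluate: (1/(-2))(e^-4-1)

Answer: (e^-4-1)/(-2)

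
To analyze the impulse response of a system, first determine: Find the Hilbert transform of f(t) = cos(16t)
The Hilbert transform shifts each frequency component by -pi/2.
H{cos(wt)} = sin(wt)
With w = 16: H{cos(16t)} = sin(16t)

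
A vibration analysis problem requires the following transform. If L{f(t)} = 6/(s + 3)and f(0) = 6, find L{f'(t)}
L{f'(t)}=s·F(s) - f(0)=6s/(s + 3) - 6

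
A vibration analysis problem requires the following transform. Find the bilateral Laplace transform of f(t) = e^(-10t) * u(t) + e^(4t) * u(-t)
For e^(-10t)*u(t): L=1/(s + 10), Re(s) > -10
For e^(4t)*u(-t): L=-1/(s-4), Re(s) < 4
Combined: F(s)=1/(s + 10) - 1/(s-4), -10 < Re(s) < 4

Answer: 1/(s + 10) - 1/(s-4), ROC: -10 < Re(s) < 4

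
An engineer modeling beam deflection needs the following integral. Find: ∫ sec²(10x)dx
Since d/dx[tan(10x)] = 10sec²(10x), integral = tan(10x)/10 + C

Answer: (1/10)tan(10x) + C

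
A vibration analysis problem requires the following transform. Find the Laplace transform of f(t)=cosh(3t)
L{cosh(at)} = s/(s²-a²)
L{cosh(3t)} = s/(s²-9)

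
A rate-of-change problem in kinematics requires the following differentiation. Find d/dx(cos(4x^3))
Chain rule: d/dx[cos(u)]=-sin(u)·u' where u=4x^3
u'=12x^2

Answer: -12x^2·sin(4x^3)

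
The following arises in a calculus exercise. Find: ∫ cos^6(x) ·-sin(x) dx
Let u = cos(x), du = -sin(x) dx
∫ u^6 du = u^7/7 + C

Answer: cos^7(x)/7 + C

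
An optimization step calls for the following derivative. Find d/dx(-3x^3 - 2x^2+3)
Power rule: d/dx(ax^n) = n·a·x^(n-1)
Term by term: -9·x^2 - 4·x

Answer: -9x^2 - 4x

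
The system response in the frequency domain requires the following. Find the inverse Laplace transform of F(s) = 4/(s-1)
L^(-1){4/(s-a)} = c·e^(at)
Here a = 1, c = 4

Answer: 4e^(t)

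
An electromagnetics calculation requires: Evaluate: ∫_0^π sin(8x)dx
Antiderivative: -cos(8x)/8
Evaluate at bounds: [-cos(8·π)/8] - [-cos(8·0)/8]
= (-(1) + (1))/8 = 0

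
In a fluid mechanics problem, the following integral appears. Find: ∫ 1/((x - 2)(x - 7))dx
Partial fractions: 1/((x-2)(x-7)) = A/(x-2)+B/(x-7)
A = -1/5, B = 1/5
∫ [-1/5· 1/(x-2)+1/5· 1/(x-7)] dx
= (1/5)[ln|x-7| - ln|x-2|]+C

Answer: (1/5)·ln|(x-7)/(x-2)|+C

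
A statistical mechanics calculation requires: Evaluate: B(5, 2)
B(x,y)=Γ(x)Γ(y)/Γ(x+y)=(x-1)!(y-1)!/(x+y-1)!
B(5,2)=4!·1!/6!=1/30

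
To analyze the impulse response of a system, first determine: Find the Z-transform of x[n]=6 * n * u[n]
Z{n * u[n]} = z/(z-1)^2
By linearity: Z{6 * n * u[n]} = 6z/(z-1)^2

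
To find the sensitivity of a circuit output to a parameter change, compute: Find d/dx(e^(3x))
Chain rule: d/dx[e^u]=e^u · u' where u=3x
u'=3

Answer: 3·e^(3x)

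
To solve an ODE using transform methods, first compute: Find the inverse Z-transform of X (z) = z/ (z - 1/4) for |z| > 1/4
Standard pair: z/(z-a) <-> a^n*u[n] for causal signals
With a=1/4: x[n]=(1/4)^n*u[n]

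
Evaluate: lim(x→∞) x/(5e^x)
Apply L'Hôpital 1 times (∞/∞ each time):
Eventually get 1!/(5e^x) → 0

Answer: 0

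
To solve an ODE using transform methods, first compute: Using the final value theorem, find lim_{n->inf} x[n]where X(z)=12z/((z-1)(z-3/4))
Final value theorem: lim x[n] = lim_{z->1} (z-1)*X(z)
(z-1)*X(z) = 12z/(z-3/4)
As z->1: 12/(1-3/4) = 12/(1/4) = 48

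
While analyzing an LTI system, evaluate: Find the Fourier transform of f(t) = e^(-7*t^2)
The Fourier transform of a Gaussian e^(-a * t^2) is sqrt(pi/a) * e^(-omega^2/(4a)).
With a = 7: F(omega) = sqrt(pi/7) * e^(-omega^2/28)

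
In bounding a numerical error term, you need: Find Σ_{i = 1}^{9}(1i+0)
= 1·Σ i+0·9 = 1·45+0 = 45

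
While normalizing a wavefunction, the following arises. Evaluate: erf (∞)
erf(∞)=1 (the error function converges to 1)

Answer: 1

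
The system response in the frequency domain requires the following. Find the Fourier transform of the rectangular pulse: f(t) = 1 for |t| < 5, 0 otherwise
F(omega)=integral from -5 to 5 of e^(-j * omega * t) dt
=2 * sin(5 * omega)/omega=10 * sinc(5 * omega/pi)

Answer: 2 * sin(5 * omega)/omega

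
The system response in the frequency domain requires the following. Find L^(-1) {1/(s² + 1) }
L^(-1){w/(s² + w²)}=sin(wt)
Here w=1

Answer: sin(t)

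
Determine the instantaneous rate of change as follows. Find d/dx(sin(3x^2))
Chain rule: d/dx[sin(u)] = cos(u)·u' where u = 3x^2
u' = 6x

Answer: 6x·cos(3x^2)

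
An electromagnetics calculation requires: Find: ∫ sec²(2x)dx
Since d/dx[tan(2x)]=2sec²(2x), integral=tan(2x)/2+C

Answer: (1/2)tan(2x)+C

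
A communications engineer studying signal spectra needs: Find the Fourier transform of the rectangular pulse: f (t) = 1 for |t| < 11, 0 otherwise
F(omega)=integral from -11 to 11 of e^(-j * omega * t) dt
=2 * sin(11 * omega)/omega=22 * sinc(11 * omega/pi)

Answer: 2 * sin(11 * omega)/omega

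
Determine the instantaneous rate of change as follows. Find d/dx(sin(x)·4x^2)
Product rule: (fg)'=f'g+fg'
f=sin(x), f'=cos(x)
g=4x^2, g'=8x

Answer: 4·cos(x)·x^2+8·sin(x)·x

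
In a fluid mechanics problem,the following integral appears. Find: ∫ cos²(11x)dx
Using identity cos²(u) = (1+cos(2u))/2:
∫ (1+cos(22x))/2 dx = x/2+sin(22x)/44+C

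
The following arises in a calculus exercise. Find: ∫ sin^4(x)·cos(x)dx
Let u=sin(x), du=cos(x) dx
∫ u^4 du=u^5/5 + C

Answer: sin^5(x)/5 + C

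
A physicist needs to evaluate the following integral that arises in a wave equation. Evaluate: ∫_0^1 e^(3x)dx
Antiderivative: (1/3)e^(3x)
Evaluate: (1/3)(e^3 - 1)

Answer: (e^3 - 1)/3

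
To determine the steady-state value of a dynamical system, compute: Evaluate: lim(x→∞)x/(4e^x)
Apply L'Hôpital 1 times (∞/∞ each time):
Eventually get 1!/(4e^x) → 0

Answer: 0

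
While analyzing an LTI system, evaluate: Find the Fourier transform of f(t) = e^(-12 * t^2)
The Fourier transform of a Gaussian e^(-a*t^2) is sqrt(pi/a)*e^(-omega^2/(4a)).
With a=12: F(omega)=sqrt(pi/12)*e^(-omega^2/48)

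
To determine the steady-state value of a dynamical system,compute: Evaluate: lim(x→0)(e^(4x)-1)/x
L'Hôpital (0/0): lim 4e^(4x)/1=4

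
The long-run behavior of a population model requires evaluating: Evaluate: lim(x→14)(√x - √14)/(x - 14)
Multiply by conjugate (√x + √14)/(√x + √14):
= (x - 14)/((x - 14)(√x + √14)) = 1/(√x + √14)
As x → 14: 1/(2√14)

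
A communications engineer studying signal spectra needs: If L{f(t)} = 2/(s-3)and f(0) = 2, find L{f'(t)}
L{f'(t)}=s·F(s) - f(0)=2s/(s-3) - 2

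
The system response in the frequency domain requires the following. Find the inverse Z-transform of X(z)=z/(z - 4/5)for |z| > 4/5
Standard pair: z/(z-a) <-> a^n * u[n] for causal signals
With a=4/5: x[n]=(4/5)^n * u[n]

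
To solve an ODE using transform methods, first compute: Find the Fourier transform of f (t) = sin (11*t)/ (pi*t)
sin(W*t)/(pi*t)=(W/pi)*sinc(W*t/pi) is the impulse response of the ideal low-pass filter with cutoff W (here W=11).
Its Fourier transform is a rectangular function:
F(omega)=1 for |omega| < 11, 0 otherwise

Answer: rect(omega/22) [i.e., 1 for |omega| < 11, 0 otherwise]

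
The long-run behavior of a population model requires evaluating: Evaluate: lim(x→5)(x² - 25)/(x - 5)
Factor: (x² - 25) = (x-5)(x + 5)
Cancel (x-5): lim(x→5) (x + 5) = 10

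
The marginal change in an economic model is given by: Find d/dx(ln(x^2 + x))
Chain rule: d/dx[ln(u)] = u'/u where u = x^2 + x
u' = 2x + 1

Answer: (2x + 1)/(x^2 + x)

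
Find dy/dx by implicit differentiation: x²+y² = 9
Differentiate both sides: 2x + 2y·(dy/dx)=0
Solve: dy/dx=-2x/(2y)=-x/y

Answer: dy/dx=-x/y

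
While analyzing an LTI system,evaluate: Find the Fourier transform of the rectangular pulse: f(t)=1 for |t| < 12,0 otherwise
F(omega)=integral from -12 to 12 of e^(-j * omega * t) dt
=2 * sin(12 * omega)/omega=24 * sinc(12 * omega/pi)

Answer: 2 * sin(12 * omega)/omega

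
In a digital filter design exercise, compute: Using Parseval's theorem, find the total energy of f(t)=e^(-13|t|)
Parseval's theorem: E = integral |f(t)|^2 dt = (1/2pi) integral |F(omega)|^2 domega
E = integral_{-inf}^{inf} e^(-26|t|) dt = 2 * integral_0^inf e^(-26t) dt = 2/(2 * 13) = 1/13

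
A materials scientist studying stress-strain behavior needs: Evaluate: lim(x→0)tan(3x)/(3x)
tan(u) ≈ u for small u:
tan(3x)/(3x) ≈ 3x/(3x) = 3/3

Answer: 1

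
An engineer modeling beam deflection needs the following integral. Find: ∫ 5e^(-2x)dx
Since d/dx[e^(-2x)]=-2e^(-2x), we get -5/2 e^(-2x) + C

Answer: (-5/2)e^(-2x) + C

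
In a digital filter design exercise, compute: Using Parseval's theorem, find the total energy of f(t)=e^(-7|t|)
Parseval's theorem: E=integral |f(t)|^2 dt=(1/2pi) integral |F(omega)|^2 domega
E=integral_{-inf}^{inf} e^(-14|t|) dt=2*integral_0^inf e^(-14t) dt=2/(2*7)=1/7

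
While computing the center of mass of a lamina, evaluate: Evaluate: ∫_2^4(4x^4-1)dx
Step 1: Find antiderivative F(x) = (4/5)x^5 - x
Step 2: F(4) - F(2) = 4076/5 - (118/5) = 3958/5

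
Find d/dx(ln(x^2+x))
Chain rule: d/dx[ln(u)]=u'/u where u=x^2 + x
u'=2x + 1

Answer: (2x + 1)/(x^2 + x)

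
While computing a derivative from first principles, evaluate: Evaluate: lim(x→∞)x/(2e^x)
Apply L'Hôpital 1 times (∞/∞ each time):
Eventually get 1!/(2e^x) → 0

Answer: 0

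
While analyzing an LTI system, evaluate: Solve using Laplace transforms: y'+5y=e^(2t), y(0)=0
Take L: sY - 0+5Y = 1/(s-2)
Y(s+5) = 1/(s-2)+0
Y = 1/((s-2)(s+5))+0/(s+5)
Partial fractions: 1/((s-2)(s+5)) = (1/7)/(s-2) - (1/7)/(s+5)
So Y = (1/7)/(s-2) - (1/7)/(s+5)
Inverse Laplace transform (L^(-1){1/(s-2)} = e^(2t), L^(-1){1/(s+5)} = e^(-5t)):

Answer: y(t) = (1/7)·e^(2t) - (1/7)·e^(-5t)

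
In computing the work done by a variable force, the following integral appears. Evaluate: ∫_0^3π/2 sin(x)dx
Antiderivative: -cos(x)
Evaluate at bounds: [-cos(1·3π/2)/1] - [-cos(1·0)/1]
=(-(0) + (1))/1=1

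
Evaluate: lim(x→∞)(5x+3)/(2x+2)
Divide numerator and denominator by x:
lim (5 + 3/x)/(2 + 2/x) = 5/2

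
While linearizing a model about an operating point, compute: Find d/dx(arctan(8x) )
d/dx[arctan(u)]=u'/(1+u²), u=8x, u'=8

Answer: 8/(1+64x²)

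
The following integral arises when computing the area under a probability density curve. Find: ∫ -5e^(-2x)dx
Since d/dx[e^(-2x)] = -2e^(-2x), we get 5/2 e^(-2x)+C

Answer: (5/2)e^(-2x)+C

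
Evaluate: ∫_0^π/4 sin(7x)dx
Antiderivative: -cos(7x)/7
Evaluate at bounds: [-cos(7·π/4)/7] - [-cos(7·0)/7]
=(-(√2/2) + (1))/7=1/7 - √2/14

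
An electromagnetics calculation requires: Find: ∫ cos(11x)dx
Using substitution u=11x: ∫ cos(u) du/11=sin(u)/11 + C

Answer: (1/11)sin(11x) + C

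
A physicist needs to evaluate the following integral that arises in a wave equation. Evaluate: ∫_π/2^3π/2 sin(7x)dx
Antiderivative: -cos(7x)/7
Evaluate at bounds: [-cos(7·3π/2)/7] - [-cos(7·π/2)/7]
= (-(0) + (0))/7 = 0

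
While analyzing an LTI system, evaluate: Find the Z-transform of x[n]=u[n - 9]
Using the time-shift property: Z{u[n-9]} = z^(-9) * z/(z-1)
= z^(-8)/(z-1)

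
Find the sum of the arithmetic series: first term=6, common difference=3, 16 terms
Last term: a_n=6+(16-1)·3=51
Sum=n(a_1+a_n)/2=16(6+51)/2=456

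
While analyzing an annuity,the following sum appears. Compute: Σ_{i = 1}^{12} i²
Using formula: Σ i^2=n(n + 1)(2n + 1)/6=12·13·25/6=650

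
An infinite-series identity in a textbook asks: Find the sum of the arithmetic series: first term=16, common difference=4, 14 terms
Last term: a_n=16 + (14 - 1)·4=68
Sum=n(a_1 + a_n)/2=14(16 + 68)/2=588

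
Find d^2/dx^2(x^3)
Apply power rule 2 times:
d^1: 3x^2
d^2: 6x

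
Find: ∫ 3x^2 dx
Using power rule: ∫ 3x^2 dx = 3/3 x^3 + C = x^3 + C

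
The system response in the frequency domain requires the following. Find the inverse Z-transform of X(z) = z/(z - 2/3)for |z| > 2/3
Standard pair: z/(z-a) <-> a^n * u[n] for causal signals
With a = 2/3: x[n] = (2/3)^n * u[n]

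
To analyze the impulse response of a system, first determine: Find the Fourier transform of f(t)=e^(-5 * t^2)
The Fourier transform of a Gaussian e^(-a * t^2) is sqrt(pi/a) * e^(-omega^2/(4a)).
With a=5: F(omega)=sqrt(pi/5) * e^(-omega^2/20)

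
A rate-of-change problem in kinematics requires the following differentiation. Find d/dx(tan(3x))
Chain rule: d/dx[tan(u)]=sec²(u)·u' where u=3x
u'=3

Answer: 3·sec²(3x)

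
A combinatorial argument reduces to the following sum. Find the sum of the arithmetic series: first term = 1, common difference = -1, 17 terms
Last term: a_n=1+(17-1)·-1=-15
Sum=n(a_1+a_n)/2=17(1+(-15))/2=-119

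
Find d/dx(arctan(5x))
d/dx[arctan(u)]=u'/(1 + u²), u=5x, u'=5

Answer: 5/(1 + 25x²)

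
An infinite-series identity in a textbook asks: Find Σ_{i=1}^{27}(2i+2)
=2·Σ i + 2·27=2·378 + 54=810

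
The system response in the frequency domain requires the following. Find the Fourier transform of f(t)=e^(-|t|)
Using the standard pair: F{e^(-a|t|)}=2a/(a^2 + omega^2)
With a=1: F(omega)=2/(1 + omega^2)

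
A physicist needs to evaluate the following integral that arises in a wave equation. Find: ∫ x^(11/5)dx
Power rule: ∫ x^(11/5) dx=x^(16/5)/(16/5) + C

Answer: (5/16)·x^(16/5) + C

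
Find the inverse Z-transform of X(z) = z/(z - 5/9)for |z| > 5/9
Standard pair: z/(z-a) <-> a^n*u[n] for causal signals
With a = 5/9: x[n] = (5/9)^n*u[n]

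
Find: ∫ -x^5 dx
Using power rule: ∫ -x^5 dx = -1/6 x^6 + C = (-1/6)x^6 + C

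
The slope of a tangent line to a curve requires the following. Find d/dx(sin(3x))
Chain rule: d/dx[sin(u)]=cos(u)·u' where u=3x
u'=3

Answer: 3·cos(3x)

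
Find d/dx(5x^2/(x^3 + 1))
Quotient rule: (f/g)'=(f'g - fg')/g²
f=5x^2, f'=10x
g=x^3 + 1, g'=3x^2

Answer: (10x·(x^3 + 1) - 15x^4)/(x^3 + 1)²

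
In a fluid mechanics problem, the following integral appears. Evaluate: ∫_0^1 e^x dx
Antiderivative: e^x
Evaluate: (e^1-1)

Answer: e^1-1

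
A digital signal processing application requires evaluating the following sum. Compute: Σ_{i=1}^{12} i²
Using formula: Σ i^2=n(n+1)(2n+1)/6=12·13·25/6=650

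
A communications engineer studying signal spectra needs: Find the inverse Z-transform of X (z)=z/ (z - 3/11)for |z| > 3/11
Standard pair: z/(z-a) <-> a^n*u[n] for causal signals
With a = 3/11: x[n] = (3/11)^n*u[n]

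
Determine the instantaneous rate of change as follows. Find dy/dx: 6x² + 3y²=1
Differentiate: 12x+6y·(dy/dx) = 0
dy/dx = -12x/(6y) = -2·(x/y)

Answer: dy/dx = -2·(x/y)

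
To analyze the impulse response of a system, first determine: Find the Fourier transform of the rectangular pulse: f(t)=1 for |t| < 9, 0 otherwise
F(omega)=integral from -9 to 9 of e^(-j*omega*t) dt
=2*sin(9*omega)/omega=18*sinc(9*omega/pi)

Answer: 2*sin(9*omega)/omega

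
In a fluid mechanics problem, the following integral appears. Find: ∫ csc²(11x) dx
Since d/dx[-cot(11x)]=11csc²(11x), integral=-cot(11x)/11+C

Answer: (-1/11)cot(11x)+C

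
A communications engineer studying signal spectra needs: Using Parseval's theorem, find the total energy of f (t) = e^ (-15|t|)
Parseval's theorem: E = integral |f(t)|^2 dt = (1/2pi) integral |F(omega)|^2 domega
E = integral_{-inf}^{inf} e^(-30|t|) dt = 2 * integral_0^inf e^(-30t) dt = 2/(2 * 15) = 1/15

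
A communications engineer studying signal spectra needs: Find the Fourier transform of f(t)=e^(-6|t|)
Using the standard pair: F{e^(-a|t|)} = 2a/(a^2 + omega^2)
With a = 6: F(omega) = 12/(36 + omega^2)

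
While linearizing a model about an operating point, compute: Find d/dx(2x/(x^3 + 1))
Quotient rule: (f/g)' = (f'g - fg')/g²
f = 2x, f' = 2
g = x^3+1, g' = 3x^2

Answer: (2·(x^3+1)-6x^3)/(x^3+1)²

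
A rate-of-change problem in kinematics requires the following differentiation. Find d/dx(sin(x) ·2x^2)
Product rule: (fg)'=f'g + fg'
f=sin(x), f'=cos(x)
g=2x^2, g'=4x

Answer: 2·cos(x)·x^2 + 4·sin(x)·x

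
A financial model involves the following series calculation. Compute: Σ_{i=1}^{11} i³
Using formula: Σ i^3=[n(n + 1)/2]²=[11·12/2]²=4356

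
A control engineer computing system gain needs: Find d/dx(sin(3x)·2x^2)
Product rule: (fg)'=f'g+fg'
f=sin(3x), f'=3·cos(3x)
g=2x^2, g'=4x

Answer: 6·cos(3x)·x^2+4·sin(3x)·x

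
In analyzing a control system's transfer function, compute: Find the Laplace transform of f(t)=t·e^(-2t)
L{t·e^(at)}=1/(s-a)²
L{t·e^(-2t)}=1/(s + 2)²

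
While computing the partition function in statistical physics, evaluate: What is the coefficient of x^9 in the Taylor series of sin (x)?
sin(x) = Σ (-1)^k x^(2k+1)/(2k+1)!
For x^9: (-1)^4/9! = 1/362880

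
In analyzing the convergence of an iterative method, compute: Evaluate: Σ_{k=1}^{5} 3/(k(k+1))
Partial fractions: 3/(k(k + 1))=3/k - 3/(k + 1)
Telescoping sum: 3(1 - 1/6)=3·5/6

Answer: 5/2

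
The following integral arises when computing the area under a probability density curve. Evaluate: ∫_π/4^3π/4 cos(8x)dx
Antiderivative: sin(8x)/8
Evaluate at bounds: [sin(8·3π/4)/8] - [sin(8·π/4)/8]
=((0) - (0))/8=0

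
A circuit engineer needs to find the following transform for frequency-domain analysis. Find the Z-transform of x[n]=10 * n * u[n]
Z{n * u[n]} = z/(z-1)^2
By linearity: Z{10 * n * u[n]} = 10z/(z-1)^2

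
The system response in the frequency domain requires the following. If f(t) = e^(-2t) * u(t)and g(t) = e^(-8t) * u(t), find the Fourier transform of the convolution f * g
By the convolution theorem: F{f*g} = F(omega)*G(omega)
F(omega) = 1/(2+j*omega), G(omega) = 1/(8+j*omega)
F{f*g} = 1/((2+j*omega)(8+j*omega))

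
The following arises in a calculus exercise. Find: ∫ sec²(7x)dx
Since d/dx[tan(7x)]=7sec²(7x), integral=tan(7x)/7 + C

Answer: (1/7)tan(7x) + C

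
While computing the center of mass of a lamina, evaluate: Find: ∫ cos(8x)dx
Using substitution u = 8x: ∫ cos(u) du/8 = sin(u)/8 + C

Answer: (1/8)sin(8x) + C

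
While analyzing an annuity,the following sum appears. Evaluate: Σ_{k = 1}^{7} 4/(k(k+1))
Partial fractions: 4/(k(k + 1))=4/k - 4/(k + 1)
Telescoping sum: 4(1 - 1/8)=4·7/8

Answer: 7/2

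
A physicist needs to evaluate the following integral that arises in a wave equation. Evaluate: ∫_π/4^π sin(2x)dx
Antiderivative: -cos(2x)/2
Evaluate at bounds: [-cos(2·π)/2] - [-cos(2·π/4)/2]
=(-(1) + (0))/2=-1/2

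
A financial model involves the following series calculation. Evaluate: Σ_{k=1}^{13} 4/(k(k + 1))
Partial fractions: 4/(k(k + 1)) = 4/k - 4/(k + 1)
Telescoping sum: 4(1 - 1/14) = 4·13/14

Answer: 26/7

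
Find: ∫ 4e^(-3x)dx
Since d/dx[e^(-3x)] = -3e^(-3x), we get -4/3 e^(-3x)+C

Answer: (-4/3)e^(-3x)+C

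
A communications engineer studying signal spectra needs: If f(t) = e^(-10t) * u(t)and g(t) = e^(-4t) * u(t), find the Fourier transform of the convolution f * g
By the convolution theorem: F{f*g}=F(omega)*G(omega)
F(omega)=1/(10 + j*omega), G(omega)=1/(4 + j*omega)
F{f*g}=1/((10 + j*omega)(4 + j*omega))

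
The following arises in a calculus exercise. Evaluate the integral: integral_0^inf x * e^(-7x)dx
This is a Gamma integral. Substitute u=7x (du=7 dx):
integral_0^inf x*e^(-7x) dx=(1/7^2) integral_0^inf u^1*e^(-u) du
=Gamma(2)/7^2=1!/7^2=1/49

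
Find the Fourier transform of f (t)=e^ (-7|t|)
Using the standard pair: F{e^(-a|t|)} = 2a/(a^2+omega^2)
With a = 7: F(omega) = 14/(49+omega^2)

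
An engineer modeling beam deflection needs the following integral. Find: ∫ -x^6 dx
Using power rule: ∫ -x^6 dx=-1/7 x^7+C=(-1/7)x^7+C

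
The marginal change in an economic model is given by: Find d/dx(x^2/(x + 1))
Quotient rule: (f/g)'=(f'g - fg')/g²
f=x^2, f'=2x
g=x+1, g'=1

Answer: (2x·(x+1) - x^2)/(x+1)²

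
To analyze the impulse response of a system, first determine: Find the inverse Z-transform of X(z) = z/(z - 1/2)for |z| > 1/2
Standard pair: z/(z-a) <-> a^n*u[n] for causal signals
With a=1/2: x[n]=(1/2)^n*u[n]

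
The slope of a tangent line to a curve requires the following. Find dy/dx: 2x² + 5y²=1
Differentiate: 4x + 10y·(dy/dx) = 0
dy/dx = -4x/(10y) = -(2/5)·(x/y)

Answer: dy/dx = -(2/5)·(x/y)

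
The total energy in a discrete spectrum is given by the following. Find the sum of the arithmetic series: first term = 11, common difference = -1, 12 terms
Last term: a_n = 11 + (12 - 1)·-1 = 0
Sum = n(a_1 + a_n)/2 = 12(11 + 0)/2 = 66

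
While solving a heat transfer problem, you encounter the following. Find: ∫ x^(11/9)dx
Power rule: ∫ x^(11/9) dx = x^(20/9)/(20/9) + C

Answer: (9/20)·x^(20/9) + C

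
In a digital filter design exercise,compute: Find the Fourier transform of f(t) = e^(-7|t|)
Using the standard pair: F{e^(-a|t|)} = 2a/(a^2+omega^2)
With a = 7: F(omega) = 14/(49+omega^2)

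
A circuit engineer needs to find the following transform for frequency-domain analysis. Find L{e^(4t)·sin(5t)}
First shifting: L{e^(at)f(t)} = F(s-a)
L{sin(5t)} = 5/(s² + 25)
Shift: 5/((s-4)² + 25)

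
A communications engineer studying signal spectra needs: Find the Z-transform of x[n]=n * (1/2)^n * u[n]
Using the property Z{n * a^n * u[n]} = az/(z-a)^2
With a = 1/2: X(z) = (1/2)z/(z - 1/2)^2, |z| > 1/2

Answer: (1/2)z/(z - 1/2)^2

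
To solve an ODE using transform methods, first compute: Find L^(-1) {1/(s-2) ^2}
L^(-1){1/(s-a)^n}=t^(n-1)·e^(at)/(n-1)!
Here a=2, n=2: t^1·e^(2t)/1

Answer: t·e^(2t)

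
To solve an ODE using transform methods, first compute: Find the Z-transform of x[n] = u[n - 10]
Using the time-shift property: Z{u[n-10]} = z^(-10)*z/(z-1)
= z^(-9)/(z-1)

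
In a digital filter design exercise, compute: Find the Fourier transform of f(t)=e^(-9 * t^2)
The Fourier transform of a Gaussian e^(-a*t^2) is sqrt(pi/a)*e^(-omega^2/(4a)).
With a=9: F(omega)=sqrt(pi)/3*e^(-omega^2/36)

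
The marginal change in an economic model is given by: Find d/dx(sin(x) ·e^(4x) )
Product rule: (fg)' = f'g+fg'
f = sin(x), f' = cos(x)
g = e^(4x), g' = 4·e^(4x)

Answer: cos(x)·e^(4x)+4·sin(x)·e^(4x)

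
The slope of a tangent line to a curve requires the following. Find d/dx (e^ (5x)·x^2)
Product rule: (fg)'=f'g+fg'
f=e^(5x), f'=5·e^(5x)
g=x^2, g'=2x

Answer: 5·e^(5x)·x^2+2·e^(5x)·x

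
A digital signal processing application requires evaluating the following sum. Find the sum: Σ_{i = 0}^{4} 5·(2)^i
Geometric series: S=a(1 - r^n)/(1 - r)
a=5, r=2, n=5
S=5(1-32)/-1=155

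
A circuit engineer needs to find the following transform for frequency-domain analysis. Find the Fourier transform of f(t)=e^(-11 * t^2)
The Fourier transform of a Gaussian e^(-a*t^2) is sqrt(pi/a)*e^(-omega^2/(4a)).
With a = 11: F(omega) = sqrt(pi/11)*e^(-omega^2/44)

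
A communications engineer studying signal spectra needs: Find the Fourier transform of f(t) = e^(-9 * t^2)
The Fourier transform of a Gaussian e^(-a * t^2) is sqrt(pi/a) * e^(-omega^2/(4a)).
With a = 9: F(omega) = sqrt(pi)/3 * e^(-omega^2/36)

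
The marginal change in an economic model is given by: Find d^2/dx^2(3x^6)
Apply power rule 2 times:
d^1: 18x^5
d^2: 90x^4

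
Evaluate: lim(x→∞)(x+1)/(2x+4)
Divide numerator and denominator by x:
lim (1 + 1/x)/(2 + 4/x)=1/2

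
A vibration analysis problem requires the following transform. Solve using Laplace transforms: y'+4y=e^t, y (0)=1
Take L: sY - 1 + 4Y=1/(s-1)
Y(s + 4)=1/(s-1) + 1
Y=1/((s-1)(s + 4)) + 1/(s + 4)
Partial fractions: 1/((s-1)(s + 4))=(1/5)/(s-1) - (1/5)/(s + 4)
So Y=(1/5)/(s-1) + (4/5)/(s + 4)
Inverse Laplace transform (L^(-1){1/(s-1)}=e^t, L^(-1){1/(s + 4)}=e^(-4t)):

Answer: y(t)=(1/5)·e^t + (4/5)·e^(-4t)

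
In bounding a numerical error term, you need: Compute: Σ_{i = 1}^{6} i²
Using formula: Σ i^2 = n(n+1)(2n+1)/6 = 6·7·13/6 = 91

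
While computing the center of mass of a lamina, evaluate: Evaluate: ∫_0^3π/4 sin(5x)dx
Antiderivative: -cos(5x)/5
Evaluate at bounds: [-cos(5·3π/4)/5] - [-cos(5·0)/5]
=(-(√2/2) + (1))/5=1/5 - √2/10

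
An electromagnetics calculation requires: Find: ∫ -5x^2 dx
Using power rule: ∫ -5x^2 dx=-5/3 x^3+C=(-5/3)x^3+C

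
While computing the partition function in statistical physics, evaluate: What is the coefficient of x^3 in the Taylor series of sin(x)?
sin(x) = Σ (-1)^k x^(2k+1)/(2k+1)!
For x^3: (-1)^1/3! = -1/6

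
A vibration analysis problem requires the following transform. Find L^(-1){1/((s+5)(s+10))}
Partial fractions: 1/((s+5)(s+10))=A/(s+5)+B/(s+10)
Cover-up: A=1/(s+10)|_{s=-5}=1/5; B=1/(s+5)|_{s=-10}=-1/5
L^(-1)=(1/5)e^(-5t) - (1/5)e^(-10t)

Answer: (1/5)(e^(-5t) - e^(-10t))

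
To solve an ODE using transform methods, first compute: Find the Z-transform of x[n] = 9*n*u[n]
Z{n*u[n]} = z/(z-1)^2
By linearity: Z{9*n*u[n]} = 9z/(z-1)^2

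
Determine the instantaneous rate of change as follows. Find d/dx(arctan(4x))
d/dx[arctan(u)] = u'/(1+u²), u = 4x, u' = 4

Answer: 4/(1+16x²)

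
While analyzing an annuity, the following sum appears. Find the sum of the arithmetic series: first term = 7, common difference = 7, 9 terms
Last term: a_n = 7+(9-1)·7 = 63
Sum = n(a_1+a_n)/2 = 9(7+63)/2 = 315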